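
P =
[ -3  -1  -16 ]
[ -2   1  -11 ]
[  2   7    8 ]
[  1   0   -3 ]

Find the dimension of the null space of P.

0

Row reduce to echelon form.
R2 ← R2 − (2/3)·R1: [0, 5/3, -1/3]
R3 ← R3 + (2/3)·R1: [0, 19/3, -8/3]
R4 ← R4 + (1/3)·R1: [0, -1/3, -25/3]
R3 ← R3 − (19/5)·R2: [0, 0, -7/5]
R4 ← R4 + (1/5)·R2: [0, 0, -42/5]
R4 ← R4 − (6)·R3: [0, 0, 0]
3 nonzero rows, so rank(P) = 3.
P has 3 columns; by rank–nullity, nullity = 3 − 3 = 0.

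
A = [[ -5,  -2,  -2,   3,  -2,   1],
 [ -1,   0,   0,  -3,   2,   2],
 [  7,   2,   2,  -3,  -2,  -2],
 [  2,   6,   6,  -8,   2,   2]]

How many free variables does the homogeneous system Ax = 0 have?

Row reduce to echelon form.
R2 ← R2 − (1/5)·R1: [0, 2/5, 2/5, -18/5, 12/5, 9/5]
R3 ← R3 + (7/5)·R1: [0, -4/5, -4/5, 6/5, -24/5, -3/5]
R4 ← R4 + (2/5)·R1: [0, 26/5, 26/5, -34/5, 6/5, 12/5]
R3 ← R3 + (2)·R2: [0, 0, 0, -6, 0, 3]
R4 ← R4 − (13)·R2: [0, 0, 0, 40, -30, -21]
R4 ← R4 + (20/3)·R3: [0, 0, 0, 0, -30, -1]
4 nonzero rows, so rank(A) = 4.
A has 6 columns; by rank–nullity, nullity = 6 − 4 = 2.

2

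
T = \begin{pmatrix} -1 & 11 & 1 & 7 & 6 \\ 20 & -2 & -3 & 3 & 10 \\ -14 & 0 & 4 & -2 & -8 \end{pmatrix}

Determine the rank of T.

3

Row reduce to echelon form.
R2 ← R2 + (20)·R1: [0, 218, 17, 143, 130]
R3 ← R3 − (14)·R1: [0, -154, -10, -100, -92]
R3 ← R3 + (77/109)·R2: [0, 0, 219/109, 111/109, -18/109]
Echelon form has 3 nonzero rows, so rank(T) = 3.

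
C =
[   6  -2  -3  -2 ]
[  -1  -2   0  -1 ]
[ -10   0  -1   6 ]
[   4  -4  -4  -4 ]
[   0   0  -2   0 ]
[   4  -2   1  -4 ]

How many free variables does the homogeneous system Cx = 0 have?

0

Row reduce to echelon form.
R2 ← R2 + (1/6)·R1: [0, -7/3, -1/2, -4/3]
R3 ← R3 + (5/3)·R1: [0, -10/3, -6, 8/3]
R4 ← R4 − (2/3)·R1: [0, -8/3, -2, -8/3]
R6 ← R6 − (2/3)·R1: [0, -2/3, 3, -8/3]
R3 ← R3 − (10/7)·R2: [0, 0, -37/7, 32/7]
R4 ← R4 − (8/7)·R2: [0, 0, -10/7, -8/7]
R6 ← R6 − (2/7)·R2: [0, 0, 22/7, -16/7]
R4 ← R4 − (10/37)·R3: [0, 0, 0, -88/37]
R5 ← R5 − (14/37)·R3: [0, 0, 0, -64/37]
R6 ← R6 + (22/37)·R3: [0, 0, 0, 16/37]
R5 ← R5 − (8/11)·R4: [0, 0, 0, 0]
R6 ← R6 + (2/11)·R4: [0, 0, 0, 0]
4 nonzero rows, so rank(C) = 4.
C has 4 columns; by rank–nullity, nullity = 4 − 4 = 0.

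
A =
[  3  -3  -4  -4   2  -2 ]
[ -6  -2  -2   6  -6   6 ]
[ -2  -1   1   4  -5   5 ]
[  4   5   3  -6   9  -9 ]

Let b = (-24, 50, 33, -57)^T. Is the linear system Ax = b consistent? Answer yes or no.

yes

Row reduce the augmented matrix [A | b].
R2 ← R2 + (2)·R1: [0, -8, -10, -2, -2, 2, 2]
R3 ← R3 + (2/3)·R1: [0, -3, -5/3, 4/3, -11/3, 11/3, 17]
R4 ← R4 − (4/3)·R1: [0, 9, 25/3, -2/3, 19/3, -19/3, -25]
R3 ← R3 − (3/8)·R2: [0, 0, 25/12, 25/12, -35/12, 35/12, 65/4]
R4 ← R4 + (9/8)·R2: [0, 0, -35/12, -35/12, 49/12, -49/12, -91/4]
R4 ← R4 + (7/5)·R3: [0, 0, 0, 0, 0, 0, 0]
The echelon form has 3 nonzero rows, and every pivot lies in the first 6 columns, so rank(A) = rank([A|b]) = 3.
The system is consistent.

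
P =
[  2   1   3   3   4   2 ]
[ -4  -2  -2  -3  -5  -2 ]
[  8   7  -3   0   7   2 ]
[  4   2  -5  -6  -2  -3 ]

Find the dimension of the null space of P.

2

Row reduce to echelon form.
R2 ← R2 + (2)·R1: [0, 0, 4, 3, 3, 2]
R3 ← R3 − (4)·R1: [0, 3, -15, -12, -9, -6]
R4 ← R4 − (2)·R1: [0, 0, -11, -12, -10, -7]
Swap R2 ↔ R3
R4 ← R4 + (11/4)·R3: [0, 0, 0, -15/4, -7/4, -3/2]
4 nonzero rows, so rank(P) = 4.
P has 6 columns; by rank–nullity, nullity = 6 − 4 = 2.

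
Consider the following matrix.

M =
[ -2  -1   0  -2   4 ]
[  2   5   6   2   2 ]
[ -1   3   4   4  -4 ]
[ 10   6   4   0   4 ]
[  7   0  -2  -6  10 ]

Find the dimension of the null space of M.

Row reduce to echelon form.
R2 ← R2 + R1: [0, 4, 6, 0, 6]
R3 ← R3 − (1/2)·R1: [0, 7/2, 4, 5, -6]
R4 ← R4 + (5)·R1: [0, 1, 4, -10, 24]
R5 ← R5 + (7/2)·R1: [0, -7/2, -2, -13, 24]
R3 ← R3 − (7/8)·R2: [0, 0, -5/4, 5, -45/4]
R4 ← R4 − (1/4)·R2: [0, 0, 5/2, -10, 45/2]
R5 ← R5 + (7/8)·R2: [0, 0, 13/4, -13, 117/4]
R4 ← R4 + (2)·R3: [0, 0, 0, 0, 0]
R5 ← R5 + (13/5)·R3: [0, 0, 0, 0, 0]
3 nonzero rows, so rank(M) = 3.
M has 5 columns; by rank–nullity, nullity = 5 − 3 = 2.

2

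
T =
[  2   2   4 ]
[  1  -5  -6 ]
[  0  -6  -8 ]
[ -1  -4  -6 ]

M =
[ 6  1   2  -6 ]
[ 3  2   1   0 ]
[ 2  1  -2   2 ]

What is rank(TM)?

First compute TM:
[[ 26,  10,  -2,  -4],
 [-21, -15,   9, -18],
 [-34, -20,  10, -16],
 [-30, -15,   6,  -6]]
Now row reduce the product.
R2 ← R2 + (21/26)·R1: [0, -90/13, 96/13, -276/13]
R3 ← R3 + (17/13)·R1: [0, -90/13, 96/13, -276/13]
R4 ← R4 + (15/13)·R1: [0, -45/13, 48/13, -138/13]
R3 ← R3 − R2: [0, 0, 0, 0]
R4 ← R4 − (1/2)·R2: [0, 0, 0, 0]
2 nonzero rows, so rank(TM) = 2.

2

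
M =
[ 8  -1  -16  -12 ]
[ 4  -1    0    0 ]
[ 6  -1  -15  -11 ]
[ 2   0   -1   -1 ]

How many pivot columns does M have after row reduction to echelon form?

Row reduce to echelon form.
R2 ← R2 − (1/2)·R1: [0, -1/2, 8, 6]
R3 ← R3 − (3/4)·R1: [0, -1/4, -3, -2]
R4 ← R4 − (1/4)·R1: [0, 1/4, 3, 2]
R3 ← R3 − (1/2)·R2: [0, 0, -7, -5]
R4 ← R4 + (1/2)·R2: [0, 0, 7, 5]
R4 ← R4 + R3: [0, 0, 0, 0]
Echelon form has 3 nonzero rows, so rank(M) = 3.
Each nonzero row contributes one pivot column: 3 pivot columns.

3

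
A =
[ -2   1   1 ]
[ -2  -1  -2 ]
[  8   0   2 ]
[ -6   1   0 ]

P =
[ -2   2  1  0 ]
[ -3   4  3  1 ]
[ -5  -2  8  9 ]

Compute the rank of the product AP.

2

First compute AP:
[[ -4,  -2,   9,  10],
 [ 17,  -4, -21, -19],
 [-26,  12,  24,  18],
 [  9,  -8,  -3,   1]]
Now row reduce the product.
R2 ← R2 + (17/4)·R1: [0, -25/2, 69/4, 47/2]
R3 ← R3 − (13/2)·R1: [0, 25, -69/2, -47]
R4 ← R4 + (9/4)·R1: [0, -25/2, 69/4, 47/2]
R3 ← R3 + (2)·R2: [0, 0, 0, 0]
R4 ← R4 − R2: [0, 0, 0, 0]
2 nonzero rows, so rank(AP) = 2.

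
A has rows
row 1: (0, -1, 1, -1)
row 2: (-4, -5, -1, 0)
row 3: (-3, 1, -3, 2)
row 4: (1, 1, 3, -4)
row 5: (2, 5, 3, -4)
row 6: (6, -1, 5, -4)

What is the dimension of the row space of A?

4

Row reduce to echelon form.
Swap R1 ↔ R2
R3 ← R3 − (3/4)·R1: [0, 19/4, -9/4, 2]
R4 ← R4 + (1/4)·R1: [0, -1/4, 11/4, -4]
R5 ← R5 + (1/2)·R1: [0, 5/2, 5/2, -4]
R6 ← R6 + (3/2)·R1: [0, -17/2, 7/2, -4]
R3 ← R3 + (19/4)·R2: [0, 0, 5/2, -11/4]
R4 ← R4 − (1/4)·R2: [0, 0, 5/2, -15/4]
R5 ← R5 + (5/2)·R2: [0, 0, 5, -13/2]
R6 ← R6 − (17/2)·R2: [0, 0, -5, 9/2]
R4 ← R4 − R3: [0, 0, 0, -1]
R5 ← R5 − (2)·R3: [0, 0, 0, -1]
R6 ← R6 + (2)·R3: [0, 0, 0, -1]
R5 ← R5 − R4: [0, 0, 0, 0]
R6 ← R6 − R4: [0, 0, 0, 0]
Echelon form has 4 nonzero rows, so rank(A) = 4.
The row space has dimension equal to the rank: 4.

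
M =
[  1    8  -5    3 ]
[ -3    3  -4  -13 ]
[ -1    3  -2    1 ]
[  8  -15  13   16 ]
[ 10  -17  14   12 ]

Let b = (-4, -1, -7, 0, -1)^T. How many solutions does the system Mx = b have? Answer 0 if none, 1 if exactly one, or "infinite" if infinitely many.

Row reduce the augmented matrix [M | b].
R2 ← R2 + (3)·R1: [0, 27, -19, -4, -13]
R3 ← R3 + R1: [0, 11, -7, 4, -11]
R4 ← R4 − (8)·R1: [0, -79, 53, -8, 32]
R5 ← R5 − (10)·R1: [0, -97, 64, -18, 39]
R3 ← R3 − (11/27)·R2: [0, 0, 20/27, 152/27, -154/27]
R4 ← R4 + (79/27)·R2: [0, 0, -70/27, -532/27, -163/27]
R5 ← R5 + (97/27)·R2: [0, 0, -115/27, -874/27, -208/27]
R4 ← R4 + (7/2)·R3: [0, 0, 0, 0, -26]
R5 ← R5 + (23/4)·R3: [0, 0, 0, 0, -81/2]
R5 ← R5 − (81/52)·R4: [0, 0, 0, 0, 0]
The echelon form has 4 nonzero rows; the last pivot sits in the augmented column, so rank(M) = 3 but rank([M|b]) = 4.
Since the ranks differ, the system is inconsistent.
It has no solutions.

0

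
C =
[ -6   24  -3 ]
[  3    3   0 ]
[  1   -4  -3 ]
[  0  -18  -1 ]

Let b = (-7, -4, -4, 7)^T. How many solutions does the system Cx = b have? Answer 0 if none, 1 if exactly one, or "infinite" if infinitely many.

Row reduce the augmented matrix [C | b].
R2 ← R2 + (1/2)·R1: [0, 15, -3/2, -15/2]
R3 ← R3 + (1/6)·R1: [0, 0, -7/2, -31/6]
R4 ← R4 + (6/5)·R2: [0, 0, -14/5, -2]
R4 ← R4 − (4/5)·R3: [0, 0, 0, 32/15]
The echelon form has 4 nonzero rows; the last pivot sits in the augmented column, so rank(C) = 3 but rank([C|b]) = 4.
Since the ranks differ, the system is inconsistent.
It has no solutions.

0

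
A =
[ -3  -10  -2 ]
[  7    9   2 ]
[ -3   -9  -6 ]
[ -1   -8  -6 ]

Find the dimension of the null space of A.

Row reduce to echelon form.
R2 ← R2 + (7/3)·R1: [0, -43/3, -8/3]
R3 ← R3 − R1: [0, 1, -4]
R4 ← R4 − (1/3)·R1: [0, -14/3, -16/3]
R3 ← R3 + (3/43)·R2: [0, 0, -180/43]
R4 ← R4 − (14/43)·R2: [0, 0, -192/43]
R4 ← R4 − (16/15)·R3: [0, 0, 0]
3 nonzero rows, so rank(A) = 3.
A has 3 columns; by rank–nullity, nullity = 3 − 3 = 0.

0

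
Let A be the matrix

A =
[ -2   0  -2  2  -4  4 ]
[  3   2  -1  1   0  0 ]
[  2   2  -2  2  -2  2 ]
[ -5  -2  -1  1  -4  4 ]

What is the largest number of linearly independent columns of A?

Row reduce to echelon form.
R2 ← R2 + (3/2)·R1: [0, 2, -4, 4, -6, 6]
R3 ← R3 + R1: [0, 2, -4, 4, -6, 6]
R4 ← R4 − (5/2)·R1: [0, -2, 4, -4, 6, -6]
R3 ← R3 − R2: [0, 0, 0, 0, 0, 0]
R4 ← R4 + R2: [0, 0, 0, 0, 0, 0]
Echelon form has 2 nonzero rows, so rank(A) = 2.
The rank gives the maximum number of linearly independent columns: 2.

2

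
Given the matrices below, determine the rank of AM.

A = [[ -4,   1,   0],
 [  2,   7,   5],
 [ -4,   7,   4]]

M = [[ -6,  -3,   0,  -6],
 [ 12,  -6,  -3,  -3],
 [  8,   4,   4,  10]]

2

First compute AM:
[[ 36,   6,  -3,  21],
 [112, -28,  -1,  17],
 [140, -14,  -5,  43]]
Now row reduce the product.
R2 ← R2 − (28/9)·R1: [0, -140/3, 25/3, -145/3]
R3 ← R3 − (35/9)·R1: [0, -112/3, 20/3, -116/3]
R3 ← R3 − (4/5)·R2: [0, 0, 0, 0]
2 nonzero rows, so rank(AM) = 2.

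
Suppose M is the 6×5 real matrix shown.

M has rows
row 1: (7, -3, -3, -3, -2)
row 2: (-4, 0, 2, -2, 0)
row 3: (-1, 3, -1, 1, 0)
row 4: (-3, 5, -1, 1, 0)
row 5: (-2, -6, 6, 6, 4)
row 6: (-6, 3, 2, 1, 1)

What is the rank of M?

3

Row reduce to echelon form.
R2 ← R2 + (4/7)·R1: [0, -12/7, 2/7, -26/7, -8/7]
R3 ← R3 + (1/7)·R1: [0, 18/7, -10/7, 4/7, -2/7]
R4 ← R4 + (3/7)·R1: [0, 26/7, -16/7, -2/7, -6/7]
R5 ← R5 + (2/7)·R1: [0, -48/7, 36/7, 36/7, 24/7]
R6 ← R6 + (6/7)·R1: [0, 3/7, -4/7, -11/7, -5/7]
R3 ← R3 + (3/2)·R2: [0, 0, -1, -5, -2]
R4 ← R4 + (13/6)·R2: [0, 0, -5/3, -25/3, -10/3]
R5 ← R5 − (4)·R2: [0, 0, 4, 20, 8]
R6 ← R6 + (1/4)·R2: [0, 0, -1/2, -5/2, -1]
R4 ← R4 − (5/3)·R3: [0, 0, 0, 0, 0]
R5 ← R5 + (4)·R3: [0, 0, 0, 0, 0]
R6 ← R6 − (1/2)·R3: [0, 0, 0, 0, 0]
Echelon form has 3 nonzero rows, so rank(M) = 3.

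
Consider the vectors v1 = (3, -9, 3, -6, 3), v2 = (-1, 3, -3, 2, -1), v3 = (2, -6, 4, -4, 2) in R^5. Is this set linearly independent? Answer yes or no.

no

Form the matrix with these vectors as rows and row reduce.
R2 ← R2 + (1/3)·R1: [0, 0, -2, 0, 0]
R3 ← R3 − (2/3)·R1: [0, 0, 2, 0, 0]
R3 ← R3 + R2: [0, 0, 0, 0, 0]
2 nonzero rows, so the 3 vectors span a space of dimension 2.
Since 2 < 3, the vectors are linearly dependent.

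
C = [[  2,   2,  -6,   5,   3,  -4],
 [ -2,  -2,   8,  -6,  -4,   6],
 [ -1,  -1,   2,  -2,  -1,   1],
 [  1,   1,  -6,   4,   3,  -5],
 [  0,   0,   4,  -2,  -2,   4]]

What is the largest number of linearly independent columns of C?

Row reduce to echelon form.
R2 ← R2 + R1: [0, 0, 2, -1, -1, 2]
R3 ← R3 + (1/2)·R1: [0, 0, -1, 1/2, 1/2, -1]
R4 ← R4 − (1/2)·R1: [0, 0, -3, 3/2, 3/2, -3]
R3 ← R3 + (1/2)·R2: [0, 0, 0, 0, 0, 0]
R4 ← R4 + (3/2)·R2: [0, 0, 0, 0, 0, 0]
R5 ← R5 − (2)·R2: [0, 0, 0, 0, 0, 0]
Echelon form has 2 nonzero rows, so rank(C) = 2.
The rank gives the maximum number of linearly independent columns: 2.

2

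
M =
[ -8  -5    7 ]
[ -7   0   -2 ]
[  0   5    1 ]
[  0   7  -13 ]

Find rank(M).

3

Row reduce to echelon form.
R2 ← R2 − (7/8)·R1: [0, 35/8, -65/8]
R3 ← R3 − (8/7)·R2: [0, 0, 72/7]
R4 ← R4 − (8/5)·R2: [0, 0, 0]
Echelon form has 3 nonzero rows, so rank(M) = 3.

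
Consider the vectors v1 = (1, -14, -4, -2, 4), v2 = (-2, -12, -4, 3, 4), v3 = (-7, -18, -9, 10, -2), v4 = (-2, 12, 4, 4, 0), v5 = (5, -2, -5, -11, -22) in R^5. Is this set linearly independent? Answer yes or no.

no

Form the matrix with these vectors as rows and row reduce.
R2 ← R2 + (2)·R1: [0, -40, -12, -1, 12]
R3 ← R3 + (7)·R1: [0, -116, -37, -4, 26]
R4 ← R4 + (2)·R1: [0, -16, -4, 0, 8]
R5 ← R5 − (5)·R1: [0, 68, 15, -1, -42]
R3 ← R3 − (29/10)·R2: [0, 0, -11/5, -11/10, -44/5]
R4 ← R4 − (2/5)·R2: [0, 0, 4/5, 2/5, 16/5]
R5 ← R5 + (17/10)·R2: [0, 0, -27/5, -27/10, -108/5]
R4 ← R4 + (4/11)·R3: [0, 0, 0, 0, 0]
R5 ← R5 − (27/11)·R3: [0, 0, 0, 0, 0]
3 nonzero rows, so the 5 vectors span a space of dimension 3.
Since 3 < 5, the vectors are linearly dependent.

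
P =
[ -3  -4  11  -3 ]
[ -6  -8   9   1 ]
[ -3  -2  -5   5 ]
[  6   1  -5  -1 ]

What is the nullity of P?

1

Row reduce to echelon form.
R2 ← R2 − (2)·R1: [0, 0, -13, 7]
R3 ← R3 − R1: [0, 2, -16, 8]
R4 ← R4 + (2)·R1: [0, -7, 17, -7]
Swap R2 ↔ R3
R4 ← R4 + (7/2)·R2: [0, 0, -39, 21]
R4 ← R4 − (3)·R3: [0, 0, 0, 0]
3 nonzero rows, so rank(P) = 3.
P has 4 columns; by rank–nullity, nullity = 4 − 3 = 1.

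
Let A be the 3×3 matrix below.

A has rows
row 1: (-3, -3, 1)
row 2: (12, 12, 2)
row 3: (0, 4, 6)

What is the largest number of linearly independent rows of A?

Row reduce to echelon form.
R2 ← R2 + (4)·R1: [0, 0, 6]
Swap R2 ↔ R3
Echelon form has 3 nonzero rows, so rank(A) = 3.
The rank gives the maximum number of linearly independent rows: 3.

3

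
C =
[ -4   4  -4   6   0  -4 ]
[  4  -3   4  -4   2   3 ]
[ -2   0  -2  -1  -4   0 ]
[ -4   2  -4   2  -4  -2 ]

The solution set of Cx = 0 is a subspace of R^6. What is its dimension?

4

Row reduce to echelon form.
R2 ← R2 + R1: [0, 1, 0, 2, 2, -1]
R3 ← R3 − (1/2)·R1: [0, -2, 0, -4, -4, 2]
R4 ← R4 − R1: [0, -2, 0, -4, -4, 2]
R3 ← R3 + (2)·R2: [0, 0, 0, 0, 0, 0]
R4 ← R4 + (2)·R2: [0, 0, 0, 0, 0, 0]
2 nonzero rows, so rank(C) = 2.
C has 6 columns; by rank–nullity, nullity = 6 − 2 = 4.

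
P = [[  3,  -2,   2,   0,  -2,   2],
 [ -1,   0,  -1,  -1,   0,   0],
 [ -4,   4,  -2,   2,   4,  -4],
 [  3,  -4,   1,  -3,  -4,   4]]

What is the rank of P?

Row reduce to echelon form.
R2 ← R2 + (1/3)·R1: [0, -2/3, -1/3, -1, -2/3, 2/3]
R3 ← R3 + (4/3)·R1: [0, 4/3, 2/3, 2, 4/3, -4/3]
R4 ← R4 − R1: [0, -2, -1, -3, -2, 2]
R3 ← R3 + (2)·R2: [0, 0, 0, 0, 0, 0]
R4 ← R4 − (3)·R2: [0, 0, 0, 0, 0, 0]
Echelon form has 2 nonzero rows, so rank(P) = 2.

2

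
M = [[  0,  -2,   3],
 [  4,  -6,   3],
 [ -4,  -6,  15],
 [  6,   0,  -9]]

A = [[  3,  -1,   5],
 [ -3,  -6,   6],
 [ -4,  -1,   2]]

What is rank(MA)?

2

First compute MA:
[[ -6,   9,  -6],
 [ 18,  29, -10],
 [-54,  25, -26],
 [ 54,   3,  12]]
Now row reduce the product.
R2 ← R2 + (3)·R1: [0, 56, -28]
R3 ← R3 − (9)·R1: [0, -56, 28]
R4 ← R4 + (9)·R1: [0, 84, -42]
R3 ← R3 + R2: [0, 0, 0]
R4 ← R4 − (3/2)·R2: [0, 0, 0]
2 nonzero rows, so rank(MA) = 2.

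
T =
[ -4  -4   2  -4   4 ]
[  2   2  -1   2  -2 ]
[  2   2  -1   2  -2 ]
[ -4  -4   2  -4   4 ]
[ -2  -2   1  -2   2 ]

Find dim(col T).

1

Row reduce to echelon form.
R2 ← R2 + (1/2)·R1: [0, 0, 0, 0, 0]
R3 ← R3 + (1/2)·R1: [0, 0, 0, 0, 0]
R4 ← R4 − R1: [0, 0, 0, 0, 0]
R5 ← R5 − (1/2)·R1: [0, 0, 0, 0, 0]
Echelon form has 1 nonzero row, so rank(T) = 1.
The column space has dimension equal to the rank: 1.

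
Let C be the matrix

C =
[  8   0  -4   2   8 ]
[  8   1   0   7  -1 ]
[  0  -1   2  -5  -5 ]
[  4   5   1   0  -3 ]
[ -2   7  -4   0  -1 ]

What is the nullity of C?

Row reduce to echelon form.
R2 ← R2 − R1: [0, 1, 4, 5, -9]
R4 ← R4 − (1/2)·R1: [0, 5, 3, -1, -7]
R5 ← R5 + (1/4)·R1: [0, 7, -5, 1/2, 1]
R3 ← R3 + R2: [0, 0, 6, 0, -14]
R4 ← R4 − (5)·R2: [0, 0, -17, -26, 38]
R5 ← R5 − (7)·R2: [0, 0, -33, -69/2, 64]
R4 ← R4 + (17/6)·R3: [0, 0, 0, -26, -5/3]
R5 ← R5 + (11/2)·R3: [0, 0, 0, -69/2, -13]
R5 ← R5 − (69/52)·R4: [0, 0, 0, 0, -561/52]
5 nonzero rows, so rank(C) = 5.
C has 5 columns; by rank–nullity, nullity = 5 − 5 = 0.

0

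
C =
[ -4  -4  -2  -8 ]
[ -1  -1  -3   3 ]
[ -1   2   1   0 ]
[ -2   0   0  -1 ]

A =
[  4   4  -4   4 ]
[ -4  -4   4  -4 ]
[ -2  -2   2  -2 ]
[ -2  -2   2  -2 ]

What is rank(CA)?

First compute CA:
[[ 20,  20, -20,  20],
 [  0,   0,   0,   0],
 [-14, -14,  14, -14],
 [ -6,  -6,   6,  -6]]
Now row reduce the product.
R3 ← R3 + (7/10)·R1: [0, 0, 0, 0]
R4 ← R4 + (3/10)·R1: [0, 0, 0, 0]
1 nonzero row, so rank(CA) = 1.

1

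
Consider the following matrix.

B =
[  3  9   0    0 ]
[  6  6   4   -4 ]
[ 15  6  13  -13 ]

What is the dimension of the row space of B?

Row reduce to echelon form.
R2 ← R2 − (2)·R1: [0, -12, 4, -4]
R3 ← R3 − (5)·R1: [0, -39, 13, -13]
R3 ← R3 − (13/4)·R2: [0, 0, 0, 0]
Echelon form has 2 nonzero rows, so rank(B) = 2.
The row space has dimension equal to the rank: 2.

2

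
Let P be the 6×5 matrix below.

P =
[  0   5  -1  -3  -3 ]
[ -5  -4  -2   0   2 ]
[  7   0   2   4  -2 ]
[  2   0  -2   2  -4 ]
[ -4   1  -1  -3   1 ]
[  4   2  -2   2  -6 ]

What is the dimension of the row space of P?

3

Row reduce to echelon form.
Swap R1 ↔ R2
R3 ← R3 + (7/5)·R1: [0, -28/5, -4/5, 4, 4/5]
R4 ← R4 + (2/5)·R1: [0, -8/5, -14/5, 2, -16/5]
R5 ← R5 − (4/5)·R1: [0, 21/5, 3/5, -3, -3/5]
R6 ← R6 + (4/5)·R1: [0, -6/5, -18/5, 2, -22/5]
R3 ← R3 + (28/25)·R2: [0, 0, -48/25, 16/25, -64/25]
R4 ← R4 + (8/25)·R2: [0, 0, -78/25, 26/25, -104/25]
R5 ← R5 − (21/25)·R2: [0, 0, 36/25, -12/25, 48/25]
R6 ← R6 + (6/25)·R2: [0, 0, -96/25, 32/25, -128/25]
R4 ← R4 − (13/8)·R3: [0, 0, 0, 0, 0]
R5 ← R5 + (3/4)·R3: [0, 0, 0, 0, 0]
R6 ← R6 − (2)·R3: [0, 0, 0, 0, 0]
Echelon form has 3 nonzero rows, so rank(P) = 3.
The row space has dimension equal to the rank: 3.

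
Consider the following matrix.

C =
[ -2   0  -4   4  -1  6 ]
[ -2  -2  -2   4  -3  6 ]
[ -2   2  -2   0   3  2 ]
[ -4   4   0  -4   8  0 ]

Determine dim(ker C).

3

Row reduce to echelon form.
R2 ← R2 − R1: [0, -2, 2, 0, -2, 0]
R3 ← R3 − R1: [0, 2, 2, -4, 4, -4]
R4 ← R4 − (2)·R1: [0, 4, 8, -12, 10, -12]
R3 ← R3 + R2: [0, 0, 4, -4, 2, -4]
R4 ← R4 + (2)·R2: [0, 0, 12, -12, 6, -12]
R4 ← R4 − (3)·R3: [0, 0, 0, 0, 0, 0]
3 nonzero rows, so rank(C) = 3.
C has 6 columns; by rank–nullity, nullity = 6 − 3 = 3.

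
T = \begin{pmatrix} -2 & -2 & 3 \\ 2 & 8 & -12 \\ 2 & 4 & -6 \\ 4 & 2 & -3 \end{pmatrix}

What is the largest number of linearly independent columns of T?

2

Row reduce to echelon form.
R2 ← R2 + R1: [0, 6, -9]
R3 ← R3 + R1: [0, 2, -3]
R4 ← R4 + (2)·R1: [0, -2, 3]
R3 ← R3 − (1/3)·R2: [0, 0, 0]
R4 ← R4 + (1/3)·R2: [0, 0, 0]
Echelon form has 2 nonzero rows, so rank(T) = 2.
The rank gives the maximum number of linearly independent columns: 2.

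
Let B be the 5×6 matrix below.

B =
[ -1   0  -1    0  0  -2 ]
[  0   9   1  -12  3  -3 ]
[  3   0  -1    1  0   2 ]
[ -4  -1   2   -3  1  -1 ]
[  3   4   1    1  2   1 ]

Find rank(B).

5

Row reduce to echelon form.
R3 ← R3 + (3)·R1: [0, 0, -4, 1, 0, -4]
R4 ← R4 − (4)·R1: [0, -1, 6, -3, 1, 7]
R5 ← R5 + (3)·R1: [0, 4, -2, 1, 2, -5]
R4 ← R4 + (1/9)·R2: [0, 0, 55/9, -13/3, 4/3, 20/3]
R5 ← R5 − (4/9)·R2: [0, 0, -22/9, 19/3, 2/3, -11/3]
R4 ← R4 + (55/36)·R3: [0, 0, 0, -101/36, 4/3, 5/9]
R5 ← R5 − (11/18)·R3: [0, 0, 0, 103/18, 2/3, -11/9]
R5 ← R5 + (206/101)·R4: [0, 0, 0, 0, 342/101, -9/101]
Echelon form has 5 nonzero rows, so rank(B) = 5.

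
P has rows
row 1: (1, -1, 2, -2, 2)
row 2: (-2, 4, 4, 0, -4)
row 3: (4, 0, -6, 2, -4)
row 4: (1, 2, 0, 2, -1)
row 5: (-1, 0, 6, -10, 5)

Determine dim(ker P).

0

Row reduce to echelon form.
R2 ← R2 + (2)·R1: [0, 2, 8, -4, 0]
R3 ← R3 − (4)·R1: [0, 4, -14, 10, -12]
R4 ← R4 − R1: [0, 3, -2, 4, -3]
R5 ← R5 + R1: [0, -1, 8, -12, 7]
R3 ← R3 − (2)·R2: [0, 0, -30, 18, -12]
R4 ← R4 − (3/2)·R2: [0, 0, -14, 10, -3]
R5 ← R5 + (1/2)·R2: [0, 0, 12, -14, 7]
R4 ← R4 − (7/15)·R3: [0, 0, 0, 8/5, 13/5]
R5 ← R5 + (2/5)·R3: [0, 0, 0, -34/5, 11/5]
R5 ← R5 + (17/4)·R4: [0, 0, 0, 0, 53/4]
5 nonzero rows, so rank(P) = 5.
P has 5 columns; by rank–nullity, nullity = 5 − 5 = 0.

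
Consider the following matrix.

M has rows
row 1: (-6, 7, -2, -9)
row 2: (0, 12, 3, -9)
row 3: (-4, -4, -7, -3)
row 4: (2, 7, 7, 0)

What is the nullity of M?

Row reduce to echelon form.
R3 ← R3 − (2/3)·R1: [0, -26/3, -17/3, 3]
R4 ← R4 + (1/3)·R1: [0, 28/3, 19/3, -3]
R3 ← R3 + (13/18)·R2: [0, 0, -7/2, -7/2]
R4 ← R4 − (7/9)·R2: [0, 0, 4, 4]
R4 ← R4 + (8/7)·R3: [0, 0, 0, 0]
3 nonzero rows, so rank(M) = 3.
M has 4 columns; by rank–nullity, nullity = 4 − 3 = 1.

1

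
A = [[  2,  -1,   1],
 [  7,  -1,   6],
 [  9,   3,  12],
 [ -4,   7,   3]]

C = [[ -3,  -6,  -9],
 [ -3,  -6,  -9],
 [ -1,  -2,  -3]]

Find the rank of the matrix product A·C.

1

First compute AC:
[[ -4,  -8, -12],
 [-24, -48, -72],
 [-48, -96, -144],
 [-12, -24, -36]]
Now row reduce the product.
R2 ← R2 − (6)·R1: [0, 0, 0]
R3 ← R3 − (12)·R1: [0, 0, 0]
R4 ← R4 − (3)·R1: [0, 0, 0]
1 nonzero row, so rank(AC) = 1.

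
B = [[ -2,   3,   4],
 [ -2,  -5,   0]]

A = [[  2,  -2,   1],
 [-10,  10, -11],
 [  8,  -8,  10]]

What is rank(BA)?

First compute BA:
[[ -2,   2,   5],
 [ 46, -46,  53]]
Now row reduce the product.
R2 ← R2 + (23)·R1: [0, 0, 168]
2 nonzero rows, so rank(BA) = 2.

2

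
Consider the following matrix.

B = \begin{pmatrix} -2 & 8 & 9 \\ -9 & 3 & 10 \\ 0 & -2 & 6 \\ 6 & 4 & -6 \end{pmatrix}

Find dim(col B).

Row reduce to echelon form.
R2 ← R2 − (9/2)·R1: [0, -33, -61/2]
R4 ← R4 + (3)·R1: [0, 28, 21]
R3 ← R3 − (2/33)·R2: [0, 0, 259/33]
R4 ← R4 + (28/33)·R2: [0, 0, -161/33]
R4 ← R4 + (23/37)·R3: [0, 0, 0]
Echelon form has 3 nonzero rows, so rank(B) = 3.
The column space has dimension equal to the rank: 3.

3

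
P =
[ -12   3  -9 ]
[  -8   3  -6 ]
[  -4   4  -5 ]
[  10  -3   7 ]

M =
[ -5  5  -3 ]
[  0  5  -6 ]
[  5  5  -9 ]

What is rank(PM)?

First compute PM:
[[ 15, -90,  99],
 [ 10, -55,  60],
 [ -5, -25,  33],
 [-15,  70, -75]]
Now row reduce the product.
R2 ← R2 − (2/3)·R1: [0, 5, -6]
R3 ← R3 + (1/3)·R1: [0, -55, 66]
R4 ← R4 + R1: [0, -20, 24]
R3 ← R3 + (11)·R2: [0, 0, 0]
R4 ← R4 + (4)·R2: [0, 0, 0]
2 nonzero rows, so rank(PM) = 2.

2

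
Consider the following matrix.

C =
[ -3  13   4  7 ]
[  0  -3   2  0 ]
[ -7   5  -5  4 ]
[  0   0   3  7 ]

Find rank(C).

Row reduce to echelon form.
R3 ← R3 − (7/3)·R1: [0, -76/3, -43/3, -37/3]
R3 ← R3 − (76/9)·R2: [0, 0, -281/9, -37/3]
R4 ← R4 + (27/281)·R3: [0, 0, 0, 1634/281]
Echelon form has 4 nonzero rows, so rank(C) = 4.

4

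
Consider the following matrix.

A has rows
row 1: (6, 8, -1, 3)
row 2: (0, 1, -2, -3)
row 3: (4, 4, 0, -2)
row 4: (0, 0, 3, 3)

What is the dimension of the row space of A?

4

Row reduce to echelon form.
R3 ← R3 − (2/3)·R1: [0, -4/3, 2/3, -4]
R3 ← R3 + (4/3)·R2: [0, 0, -2, -8]
R4 ← R4 + (3/2)·R3: [0, 0, 0, -9]
Echelon form has 4 nonzero rows, so rank(A) = 4.
The row space has dimension equal to the rank: 4.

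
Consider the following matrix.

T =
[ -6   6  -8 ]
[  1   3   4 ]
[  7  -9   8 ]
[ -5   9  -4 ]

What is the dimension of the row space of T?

2

Row reduce to echelon form.
R2 ← R2 + (1/6)·R1: [0, 4, 8/3]
R3 ← R3 + (7/6)·R1: [0, -2, -4/3]
R4 ← R4 − (5/6)·R1: [0, 4, 8/3]
R3 ← R3 + (1/2)·R2: [0, 0, 0]
R4 ← R4 − R2: [0, 0, 0]
Echelon form has 2 nonzero rows, so rank(T) = 2.
The row space has dimension equal to the rank: 2.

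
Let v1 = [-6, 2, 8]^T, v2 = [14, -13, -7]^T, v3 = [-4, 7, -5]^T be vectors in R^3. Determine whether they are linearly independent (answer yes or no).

yes

Form the matrix with these vectors as rows and row reduce.
R2 ← R2 + (7/3)·R1: [0, -25/3, 35/3]
R3 ← R3 − (2/3)·R1: [0, 17/3, -31/3]
R3 ← R3 + (17/25)·R2: [0, 0, -12/5]
3 nonzero rows, so the 3 vectors span a space of dimension 3.
Since 3 = 3, the vectors are linearly independent.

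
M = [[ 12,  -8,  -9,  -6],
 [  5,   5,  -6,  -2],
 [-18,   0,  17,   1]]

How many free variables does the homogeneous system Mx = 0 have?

1

Row reduce to echelon form.
R2 ← R2 − (5/12)·R1: [0, 25/3, -9/4, 1/2]
R3 ← R3 + (3/2)·R1: [0, -12, 7/2, -8]
R3 ← R3 + (36/25)·R2: [0, 0, 13/50, -182/25]
3 nonzero rows, so rank(M) = 3.
M has 4 columns; by rank–nullity, nullity = 4 − 3 = 1.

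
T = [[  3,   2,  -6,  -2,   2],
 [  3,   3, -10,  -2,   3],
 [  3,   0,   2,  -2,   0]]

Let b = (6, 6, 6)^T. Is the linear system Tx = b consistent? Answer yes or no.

Row reduce the augmented matrix [T | b].
R2 ← R2 − R1: [0, 1, -4, 0, 1, 0]
R3 ← R3 − R1: [0, -2, 8, 0, -2, 0]
R3 ← R3 + (2)·R2: [0, 0, 0, 0, 0, 0]
The echelon form has 2 nonzero rows, and every pivot lies in the first 5 columns, so rank(T) = rank([T|b]) = 2.
The system is consistent.

yes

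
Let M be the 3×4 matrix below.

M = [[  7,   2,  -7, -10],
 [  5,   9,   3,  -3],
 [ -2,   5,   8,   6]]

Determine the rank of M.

3

Row reduce to echelon form.
R2 ← R2 − (5/7)·R1: [0, 53/7, 8, 29/7]
R3 ← R3 + (2/7)·R1: [0, 39/7, 6, 22/7]
R3 ← R3 − (39/53)·R2: [0, 0, 6/53, 5/53]
Echelon form has 3 nonzero rows, so rank(M) = 3.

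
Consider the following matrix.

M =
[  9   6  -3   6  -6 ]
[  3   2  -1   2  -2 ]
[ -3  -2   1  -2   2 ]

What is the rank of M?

Row reduce to echelon form.
R2 ← R2 − (1/3)·R1: [0, 0, 0, 0, 0]
R3 ← R3 + (1/3)·R1: [0, 0, 0, 0, 0]
Echelon form has 1 nonzero row, so rank(M) = 1.

1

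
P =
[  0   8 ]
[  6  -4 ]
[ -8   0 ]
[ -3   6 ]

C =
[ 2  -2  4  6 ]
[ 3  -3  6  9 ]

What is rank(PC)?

1

First compute PC:
[[ 24, -24,  48,  72],
 [  0,   0,   0,   0],
 [-16,  16, -32, -48],
 [ 12, -12,  24,  36]]
Now row reduce the product.
R3 ← R3 + (2/3)·R1: [0, 0, 0, 0]
R4 ← R4 − (1/2)·R1: [0, 0, 0, 0]
1 nonzero row, so rank(PC) = 1.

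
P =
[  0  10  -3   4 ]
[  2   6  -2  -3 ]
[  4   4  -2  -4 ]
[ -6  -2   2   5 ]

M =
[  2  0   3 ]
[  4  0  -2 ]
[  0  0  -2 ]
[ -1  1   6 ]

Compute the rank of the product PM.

First compute PM:
[[ 36,   4,  10],
 [ 31,  -3, -20],
 [ 28,  -4, -16],
 [-25,   5,  12]]
Now row reduce the product.
R2 ← R2 − (31/36)·R1: [0, -58/9, -515/18]
R3 ← R3 − (7/9)·R1: [0, -64/9, -214/9]
R4 ← R4 + (25/36)·R1: [0, 70/9, 341/18]
R3 ← R3 − (32/29)·R2: [0, 0, 226/29]
R4 ← R4 + (35/29)·R2: [0, 0, -452/29]
R4 ← R4 + (2)·R3: [0, 0, 0]
3 nonzero rows, so rank(PM) = 3.

3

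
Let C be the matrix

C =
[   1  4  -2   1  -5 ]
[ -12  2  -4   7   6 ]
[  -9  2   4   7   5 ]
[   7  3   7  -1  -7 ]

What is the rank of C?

Row reduce to echelon form.
R2 ← R2 + (12)·R1: [0, 50, -28, 19, -54]
R3 ← R3 + (9)·R1: [0, 38, -14, 16, -40]
R4 ← R4 − (7)·R1: [0, -25, 21, -8, 28]
R3 ← R3 − (19/25)·R2: [0, 0, 182/25, 39/25, 26/25]
R4 ← R4 + (1/2)·R2: [0, 0, 7, 3/2, 1]
R4 ← R4 − (25/26)·R3: [0, 0, 0, 0, 0]
Echelon form has 3 nonzero rows, so rank(C) = 3.

3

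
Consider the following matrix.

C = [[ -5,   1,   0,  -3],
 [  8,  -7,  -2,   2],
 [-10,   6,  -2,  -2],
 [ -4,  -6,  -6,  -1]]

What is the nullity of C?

0

Row reduce to echelon form.
R2 ← R2 + (8/5)·R1: [0, -27/5, -2, -14/5]
R3 ← R3 − (2)·R1: [0, 4, -2, 4]
R4 ← R4 − (4/5)·R1: [0, -34/5, -6, 7/5]
R3 ← R3 + (20/27)·R2: [0, 0, -94/27, 52/27]
R4 ← R4 − (34/27)·R2: [0, 0, -94/27, 133/27]
R4 ← R4 − R3: [0, 0, 0, 3]
4 nonzero rows, so rank(C) = 4.
C has 4 columns; by rank–nullity, nullity = 4 − 4 = 0.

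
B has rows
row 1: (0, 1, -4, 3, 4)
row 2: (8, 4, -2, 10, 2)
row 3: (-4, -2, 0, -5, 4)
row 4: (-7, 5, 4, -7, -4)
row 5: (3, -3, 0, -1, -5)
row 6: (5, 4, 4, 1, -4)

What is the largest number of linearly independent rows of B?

Row reduce to echelon form.
Swap R1 ↔ R2
R3 ← R3 + (1/2)·R1: [0, 0, -1, 0, 5]
R4 ← R4 + (7/8)·R1: [0, 17/2, 9/4, 7/4, -9/4]
R5 ← R5 − (3/8)·R1: [0, -9/2, 3/4, -19/4, -23/4]
R6 ← R6 − (5/8)·R1: [0, 3/2, 21/4, -21/4, -21/4]
R4 ← R4 − (17/2)·R2: [0, 0, 145/4, -95/4, -145/4]
R5 ← R5 + (9/2)·R2: [0, 0, -69/4, 35/4, 49/4]
R6 ← R6 − (3/2)·R2: [0, 0, 45/4, -39/4, -45/4]
R4 ← R4 + (145/4)·R3: [0, 0, 0, -95/4, 145]
R5 ← R5 − (69/4)·R3: [0, 0, 0, 35/4, -74]
R6 ← R6 + (45/4)·R3: [0, 0, 0, -39/4, 45]
R5 ← R5 + (7/19)·R4: [0, 0, 0, 0, -391/19]
R6 ← R6 − (39/95)·R4: [0, 0, 0, 0, -276/19]
R6 ← R6 − (12/17)·R5: [0, 0, 0, 0, 0]
Echelon form has 5 nonzero rows, so rank(B) = 5.
The rank gives the maximum number of linearly independent rows: 5.

5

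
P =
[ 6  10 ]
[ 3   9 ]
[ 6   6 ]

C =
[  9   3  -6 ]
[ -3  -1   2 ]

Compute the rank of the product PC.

1

First compute PC:
[[ 24,   8, -16],
 [  0,   0,   0],
 [ 36,  12, -24]]
Now row reduce the product.
R3 ← R3 − (3/2)·R1: [0, 0, 0]
1 nonzero row, so rank(PC) = 1.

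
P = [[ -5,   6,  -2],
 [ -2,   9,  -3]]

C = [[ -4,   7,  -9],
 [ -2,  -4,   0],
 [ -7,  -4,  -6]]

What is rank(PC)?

2

First compute PC:
[[ 22, -51,  57],
 [ 11, -38,  36]]
Now row reduce the product.
R2 ← R2 − (1/2)·R1: [0, -25/2, 15/2]
2 nonzero rows, so rank(PC) = 2.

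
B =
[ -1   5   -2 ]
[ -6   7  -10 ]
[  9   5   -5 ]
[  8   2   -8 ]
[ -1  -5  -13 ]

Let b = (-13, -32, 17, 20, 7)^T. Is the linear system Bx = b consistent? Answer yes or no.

yes

Row reduce the augmented matrix [B | b].
R2 ← R2 − (6)·R1: [0, -23, 2, 46]
R3 ← R3 + (9)·R1: [0, 50, -23, -100]
R4 ← R4 + (8)·R1: [0, 42, -24, -84]
R5 ← R5 − R1: [0, -10, -11, 20]
R3 ← R3 + (50/23)·R2: [0, 0, -429/23, 0]
R4 ← R4 + (42/23)·R2: [0, 0, -468/23, 0]
R5 ← R5 − (10/23)·R2: [0, 0, -273/23, 0]
R4 ← R4 − (12/11)·R3: [0, 0, 0, 0]
R5 ← R5 − (7/11)·R3: [0, 0, 0, 0]
The echelon form has 3 nonzero rows, and every pivot lies in the first 3 columns, so rank(B) = rank([B|b]) = 3.
The system is consistent.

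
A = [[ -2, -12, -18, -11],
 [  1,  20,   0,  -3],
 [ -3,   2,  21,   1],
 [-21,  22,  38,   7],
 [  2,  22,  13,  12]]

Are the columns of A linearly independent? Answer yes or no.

yes

Row reduce A to echelon form.
R2 ← R2 + (1/2)·R1: [0, 14, -9, -17/2]
R3 ← R3 − (3/2)·R1: [0, 20, 48, 35/2]
R4 ← R4 − (21/2)·R1: [0, 148, 227, 245/2]
R5 ← R5 + R1: [0, 10, -5, 1]
R3 ← R3 − (10/7)·R2: [0, 0, 426/7, 415/14]
R4 ← R4 − (74/7)·R2: [0, 0, 2255/7, 2973/14]
R5 ← R5 − (5/7)·R2: [0, 0, 10/7, 99/14]
R4 ← R4 − (2255/426)·R3: [0, 0, 0, 47239/852]
R5 ← R5 − (5/213)·R3: [0, 0, 0, 1358/213]
R5 ← R5 − (56/487)·R4: [0, 0, 0, 0]
4 pivots among 4 columns.
Every column is a pivot column, so the columns are linearly independent.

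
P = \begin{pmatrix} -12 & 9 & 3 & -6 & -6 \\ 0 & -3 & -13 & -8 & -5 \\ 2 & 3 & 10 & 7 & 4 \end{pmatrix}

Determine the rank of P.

Row reduce to echelon form.
R3 ← R3 + (1/6)·R1: [0, 9/2, 21/2, 6, 3]
R3 ← R3 + (3/2)·R2: [0, 0, -9, -6, -9/2]
Echelon form has 3 nonzero rows, so rank(P) = 3.

3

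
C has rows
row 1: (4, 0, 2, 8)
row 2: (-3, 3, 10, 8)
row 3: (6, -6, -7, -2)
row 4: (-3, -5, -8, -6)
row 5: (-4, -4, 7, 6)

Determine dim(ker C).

0

Row reduce to echelon form.
R2 ← R2 + (3/4)·R1: [0, 3, 23/2, 14]
R3 ← R3 − (3/2)·R1: [0, -6, -10, -14]
R4 ← R4 + (3/4)·R1: [0, -5, -13/2, 0]
R5 ← R5 + R1: [0, -4, 9, 14]
R3 ← R3 + (2)·R2: [0, 0, 13, 14]
R4 ← R4 + (5/3)·R2: [0, 0, 38/3, 70/3]
R5 ← R5 + (4/3)·R2: [0, 0, 73/3, 98/3]
R4 ← R4 − (38/39)·R3: [0, 0, 0, 126/13]
R5 ← R5 − (73/39)·R3: [0, 0, 0, 84/13]
R5 ← R5 − (2/3)·R4: [0, 0, 0, 0]
4 nonzero rows, so rank(C) = 4.
C has 4 columns; by rank–nullity, nullity = 4 − 4 = 0.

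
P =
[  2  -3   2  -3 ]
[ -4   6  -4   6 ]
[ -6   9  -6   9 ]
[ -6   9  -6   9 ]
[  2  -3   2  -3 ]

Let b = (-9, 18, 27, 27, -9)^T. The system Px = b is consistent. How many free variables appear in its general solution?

Row reduce the augmented matrix [P | b].
R2 ← R2 + (2)·R1: [0, 0, 0, 0, 0]
R3 ← R3 + (3)·R1: [0, 0, 0, 0, 0]
R4 ← R4 + (3)·R1: [0, 0, 0, 0, 0]
R5 ← R5 − R1: [0, 0, 0, 0, 0]
The echelon form has 1 nonzero rows, and every pivot lies in the first 4 columns, so rank(P) = rank([P|b]) = 1.
The system is consistent.
Free variables = (unknowns) − (rank) = 4 − 1 = 3.

3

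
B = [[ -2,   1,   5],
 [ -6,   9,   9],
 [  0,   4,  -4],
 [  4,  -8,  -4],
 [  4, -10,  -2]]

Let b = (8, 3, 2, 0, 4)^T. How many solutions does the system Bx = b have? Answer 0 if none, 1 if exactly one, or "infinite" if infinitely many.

Row reduce the augmented matrix [B | b].
R2 ← R2 − (3)·R1: [0, 6, -6, -21]
R4 ← R4 + (2)·R1: [0, -6, 6, 16]
R5 ← R5 + (2)·R1: [0, -8, 8, 20]
R3 ← R3 − (2/3)·R2: [0, 0, 0, 16]
R4 ← R4 + R2: [0, 0, 0, -5]
R5 ← R5 + (4/3)·R2: [0, 0, 0, -8]
R4 ← R4 + (5/16)·R3: [0, 0, 0, 0]
R5 ← R5 + (1/2)·R3: [0, 0, 0, 0]
The echelon form has 3 nonzero rows; the last pivot sits in the augmented column, so rank(B) = 2 but rank([B|b]) = 3.
Since the ranks differ, the system is inconsistent.
It has no solutions.

0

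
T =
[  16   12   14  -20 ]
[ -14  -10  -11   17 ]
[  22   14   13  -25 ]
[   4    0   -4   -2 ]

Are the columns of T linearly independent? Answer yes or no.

no

Row reduce T to echelon form.
R2 ← R2 + (7/8)·R1: [0, 1/2, 5/4, -1/2]
R3 ← R3 − (11/8)·R1: [0, -5/2, -25/4, 5/2]
R4 ← R4 − (1/4)·R1: [0, -3, -15/2, 3]
R3 ← R3 + (5)·R2: [0, 0, 0, 0]
R4 ← R4 + (6)·R2: [0, 0, 0, 0]
2 pivots among 4 columns.
Only 2 < 4 pivot columns, so the columns are linearly dependent.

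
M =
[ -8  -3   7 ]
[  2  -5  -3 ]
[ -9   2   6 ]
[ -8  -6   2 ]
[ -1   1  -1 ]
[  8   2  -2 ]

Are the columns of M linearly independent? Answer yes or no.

yes

Row reduce M to echelon form.
R2 ← R2 + (1/4)·R1: [0, -23/4, -5/4]
R3 ← R3 − (9/8)·R1: [0, 43/8, -15/8]
R4 ← R4 − R1: [0, -3, -5]
R5 ← R5 − (1/8)·R1: [0, 11/8, -15/8]
R6 ← R6 + R1: [0, -1, 5]
R3 ← R3 + (43/46)·R2: [0, 0, -70/23]
R4 ← R4 − (12/23)·R2: [0, 0, -100/23]
R5 ← R5 + (11/46)·R2: [0, 0, -50/23]
R6 ← R6 − (4/23)·R2: [0, 0, 120/23]
R4 ← R4 − (10/7)·R3: [0, 0, 0]
R5 ← R5 − (5/7)·R3: [0, 0, 0]
R6 ← R6 + (12/7)·R3: [0, 0, 0]
3 pivots among 3 columns.
Every column is a pivot column, so the columns are linearly independent.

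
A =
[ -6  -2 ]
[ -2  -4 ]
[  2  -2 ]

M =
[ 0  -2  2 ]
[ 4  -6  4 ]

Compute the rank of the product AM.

2

First compute AM:
[[ -8,  24, -20],
 [-16,  28, -20],
 [ -8,   8,  -4]]
Now row reduce the product.
R2 ← R2 − (2)·R1: [0, -20, 20]
R3 ← R3 − R1: [0, -16, 16]
R3 ← R3 − (4/5)·R2: [0, 0, 0]
2 nonzero rows, so rank(AM) = 2.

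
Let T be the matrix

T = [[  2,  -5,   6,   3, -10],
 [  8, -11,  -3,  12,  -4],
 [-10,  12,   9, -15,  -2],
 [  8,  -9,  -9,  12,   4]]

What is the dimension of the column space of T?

2

Row reduce to echelon form.
R2 ← R2 − (4)·R1: [0, 9, -27, 0, 36]
R3 ← R3 + (5)·R1: [0, -13, 39, 0, -52]
R4 ← R4 − (4)·R1: [0, 11, -33, 0, 44]
R3 ← R3 + (13/9)·R2: [0, 0, 0, 0, 0]
R4 ← R4 − (11/9)·R2: [0, 0, 0, 0, 0]
Echelon form has 2 nonzero rows, so rank(T) = 2.
The column space has dimension equal to the rank: 2.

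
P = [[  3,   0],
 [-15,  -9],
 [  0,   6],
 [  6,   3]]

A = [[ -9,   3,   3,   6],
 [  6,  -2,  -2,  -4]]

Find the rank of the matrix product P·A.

1

First compute PA:
[[-27,   9,   9,  18],
 [ 81, -27, -27, -54],
 [ 36, -12, -12, -24],
 [-36,  12,  12,  24]]
Now row reduce the product.
R2 ← R2 + (3)·R1: [0, 0, 0, 0]
R3 ← R3 + (4/3)·R1: [0, 0, 0, 0]
R4 ← R4 − (4/3)·R1: [0, 0, 0, 0]
1 nonzero row, so rank(PA) = 1.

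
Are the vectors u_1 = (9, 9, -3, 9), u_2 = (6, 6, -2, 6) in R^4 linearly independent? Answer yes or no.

Form the matrix with these vectors as rows and row reduce.
R2 ← R2 − (2/3)·R1: [0, 0, 0, 0]
1 nonzero row, so the 2 vectors span a space of dimension 1.
Since 1 < 2, the vectors are linearly dependent.

no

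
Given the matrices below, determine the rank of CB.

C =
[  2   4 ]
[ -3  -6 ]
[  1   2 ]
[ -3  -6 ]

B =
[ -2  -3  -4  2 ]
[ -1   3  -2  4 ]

First compute CB:
[[ -8,   6, -16,  20],
 [ 12,  -9,  24, -30],
 [ -4,   3,  -8,  10],
 [ 12,  -9,  24, -30]]
Now row reduce the product.
R2 ← R2 + (3/2)·R1: [0, 0, 0, 0]
R3 ← R3 − (1/2)·R1: [0, 0, 0, 0]
R4 ← R4 + (3/2)·R1: [0, 0, 0, 0]
1 nonzero row, so rank(CB) = 1.

1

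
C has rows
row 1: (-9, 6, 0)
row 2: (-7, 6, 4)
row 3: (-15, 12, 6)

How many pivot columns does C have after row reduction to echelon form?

Row reduce to echelon form.
R2 ← R2 − (7/9)·R1: [0, 4/3, 4]
R3 ← R3 − (5/3)·R1: [0, 2, 6]
R3 ← R3 − (3/2)·R2: [0, 0, 0]
Echelon form has 2 nonzero rows, so rank(C) = 2.
Each nonzero row contributes one pivot column: 2 pivot columns.

2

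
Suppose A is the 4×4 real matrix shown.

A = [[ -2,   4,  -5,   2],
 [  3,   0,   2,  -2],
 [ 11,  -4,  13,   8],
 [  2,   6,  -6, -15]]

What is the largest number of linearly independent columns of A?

Row reduce to echelon form.
R2 ← R2 + (3/2)·R1: [0, 6, -11/2, 1]
R3 ← R3 + (11/2)·R1: [0, 18, -29/2, 19]
R4 ← R4 + R1: [0, 10, -11, -13]
R3 ← R3 − (3)·R2: [0, 0, 2, 16]
R4 ← R4 − (5/3)·R2: [0, 0, -11/6, -44/3]
R4 ← R4 + (11/12)·R3: [0, 0, 0, 0]
Echelon form has 3 nonzero rows, so rank(A) = 3.
The rank gives the maximum number of linearly independent columns: 3.

3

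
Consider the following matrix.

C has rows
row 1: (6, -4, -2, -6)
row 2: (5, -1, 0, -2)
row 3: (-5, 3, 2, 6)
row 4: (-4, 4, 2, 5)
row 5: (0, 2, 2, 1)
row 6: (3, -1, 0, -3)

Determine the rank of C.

4

Row reduce to echelon form.
R2 ← R2 − (5/6)·R1: [0, 7/3, 5/3, 3]
R3 ← R3 + (5/6)·R1: [0, -1/3, 1/3, 1]
R4 ← R4 + (2/3)·R1: [0, 4/3, 2/3, 1]
R6 ← R6 − (1/2)·R1: [0, 1, 1, 0]
R3 ← R3 + (1/7)·R2: [0, 0, 4/7, 10/7]
R4 ← R4 − (4/7)·R2: [0, 0, -2/7, -5/7]
R5 ← R5 − (6/7)·R2: [0, 0, 4/7, -11/7]
R6 ← R6 − (3/7)·R2: [0, 0, 2/7, -9/7]
R4 ← R4 + (1/2)·R3: [0, 0, 0, 0]
R5 ← R5 − R3: [0, 0, 0, -3]
R6 ← R6 − (1/2)·R3: [0, 0, 0, -2]
Swap R4 ↔ R5
R6 ← R6 − (2/3)·R4: [0, 0, 0, 0]
Echelon form has 4 nonzero rows, so rank(C) = 4.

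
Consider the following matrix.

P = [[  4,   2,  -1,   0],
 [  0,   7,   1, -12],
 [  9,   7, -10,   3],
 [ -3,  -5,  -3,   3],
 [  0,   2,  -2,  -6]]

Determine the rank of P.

4

Row reduce to echelon form.
R3 ← R3 − (9/4)·R1: [0, 5/2, -31/4, 3]
R4 ← R4 + (3/4)·R1: [0, -7/2, -15/4, 3]
R3 ← R3 − (5/14)·R2: [0, 0, -227/28, 51/7]
R4 ← R4 + (1/2)·R2: [0, 0, -13/4, -3]
R5 ← R5 − (2/7)·R2: [0, 0, -16/7, -18/7]
R4 ← R4 − (91/227)·R3: [0, 0, 0, -1344/227]
R5 ← R5 − (64/227)·R3: [0, 0, 0, -1050/227]
R5 ← R5 − (25/32)·R4: [0, 0, 0, 0]
Echelon form has 4 nonzero rows, so rank(P) = 4.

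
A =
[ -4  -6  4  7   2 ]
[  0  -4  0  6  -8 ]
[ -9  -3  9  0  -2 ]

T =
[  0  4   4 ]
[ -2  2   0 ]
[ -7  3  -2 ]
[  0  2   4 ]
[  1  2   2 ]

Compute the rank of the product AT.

First compute AT:
[[-14,   2,   8],
 [  0, -12,   8],
 [-59, -19, -58]]
Now row reduce the product.
R3 ← R3 − (59/14)·R1: [0, -192/7, -642/7]
R3 ← R3 − (16/7)·R2: [0, 0, -110]
3 nonzero rows, so rank(AT) = 3.

3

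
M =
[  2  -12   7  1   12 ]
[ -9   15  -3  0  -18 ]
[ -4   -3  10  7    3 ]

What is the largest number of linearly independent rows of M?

Row reduce to echelon form.
R2 ← R2 + (9/2)·R1: [0, -39, 57/2, 9/2, 36]
R3 ← R3 + (2)·R1: [0, -27, 24, 9, 27]
R3 ← R3 − (9/13)·R2: [0, 0, 111/26, 153/26, 27/13]
Echelon form has 3 nonzero rows, so rank(M) = 3.
The rank gives the maximum number of linearly independent rows: 3.

3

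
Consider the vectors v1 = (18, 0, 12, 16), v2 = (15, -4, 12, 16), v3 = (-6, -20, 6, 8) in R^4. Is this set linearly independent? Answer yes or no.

Form the matrix with these vectors as rows and row reduce.
R2 ← R2 − (5/6)·R1: [0, -4, 2, 8/3]
R3 ← R3 + (1/3)·R1: [0, -20, 10, 40/3]
R3 ← R3 − (5)·R2: [0, 0, 0, 0]
2 nonzero rows, so the 3 vectors span a space of dimension 2.
Since 2 < 3, the vectors are linearly dependent.

no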